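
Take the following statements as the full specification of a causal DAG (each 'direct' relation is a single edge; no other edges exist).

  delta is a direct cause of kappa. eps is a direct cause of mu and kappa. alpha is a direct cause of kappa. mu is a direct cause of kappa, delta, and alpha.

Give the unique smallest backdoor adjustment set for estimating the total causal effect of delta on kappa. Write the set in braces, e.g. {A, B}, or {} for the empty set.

Variables eligible for adjustment (non-descendants of delta, excluding delta and kappa): {alpha, eps, mu}.
Backdoor paths from delta to kappa:
  P1: delta <- mu <- eps -> kappa
  P2: delta <- mu -> alpha -> kappa
  P3: delta <- mu -> kappa
The empty set is not sufficient: P1 (delta <- mu <- eps -> kappa) has no collider blocking it and no conditioned non-collider, so it is open.
Try {mu}:
  P1: blocked at chain node mu ∈ conditioning set.
  P2: blocked at fork node mu ∈ conditioning set.
  P3: blocked at fork node mu ∈ conditioning set.
{mu} contains no descendant of delta and blocks every backdoor path.
No other singleton works — e.g. {eps} leaves P2 open — so {mu} is the unique smallest valid adjustment set.

{mu}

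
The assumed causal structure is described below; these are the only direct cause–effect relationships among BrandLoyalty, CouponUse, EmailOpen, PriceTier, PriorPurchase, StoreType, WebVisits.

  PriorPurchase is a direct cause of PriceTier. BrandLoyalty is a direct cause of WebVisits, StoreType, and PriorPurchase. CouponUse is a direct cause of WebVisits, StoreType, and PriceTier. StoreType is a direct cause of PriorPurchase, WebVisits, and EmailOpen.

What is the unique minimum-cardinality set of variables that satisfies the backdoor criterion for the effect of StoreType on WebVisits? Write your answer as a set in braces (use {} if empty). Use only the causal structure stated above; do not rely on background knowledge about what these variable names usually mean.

{BrandLoyalty, CouponUse}

Variables eligible for adjustment (non-descendants of StoreType, excluding StoreType and WebVisits): {BrandLoyalty, CouponUse}.
Backdoor paths from StoreType to WebVisits:
  P1: StoreType <- BrandLoyalty -> WebVisits
  P2: StoreType <- BrandLoyalty -> PriorPurchase -> PriceTier <- CouponUse -> WebVisits
  P3: StoreType <- CouponUse -> WebVisits
  P4: StoreType <- CouponUse -> PriceTier <- PriorPurchase <- BrandLoyalty -> WebVisits
The empty set is not sufficient: P1 (StoreType <- BrandLoyalty -> WebVisits) has no collider blocking it and no conditioned non-collider, so it is open.
Try {BrandLoyalty, CouponUse}:
  P1: blocked at fork node BrandLoyalty ∈ conditioning set.
  P2: blocked at fork node BrandLoyalty ∈ conditioning set.
  P3: blocked at fork node CouponUse ∈ conditioning set.
  P4: blocked at fork node CouponUse ∈ conditioning set.
{BrandLoyalty, CouponUse} contains no descendant of StoreType and blocks every backdoor path.
Every element of {BrandLoyalty, CouponUse} is needed (dropping BrandLoyalty leaves P1 open; dropping CouponUse leaves P3 open), so no proper subset is valid.
Among all size-2 subsets of the eligible variables, only {BrandLoyalty, CouponUse} blocks every backdoor path, so it is the unique smallest valid adjustment set.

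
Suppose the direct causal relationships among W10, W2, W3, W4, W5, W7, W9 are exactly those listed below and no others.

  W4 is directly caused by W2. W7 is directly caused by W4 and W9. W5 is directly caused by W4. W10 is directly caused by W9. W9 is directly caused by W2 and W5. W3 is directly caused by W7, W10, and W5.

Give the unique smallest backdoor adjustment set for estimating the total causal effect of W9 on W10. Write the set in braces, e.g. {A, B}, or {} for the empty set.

Variables eligible for adjustment (non-descendants of W9, excluding W9 and W10): {W2, W4, W5}.
Backdoor paths from W9 to W10:
  P1: W9 <- W2 -> W4 -> W5 -> W3 <- W10
  P2: W9 <- W2 -> W4 -> W7 -> W3 <- W10
  P3: W9 <- W5 <- W4 -> W7 -> W3 <- W10
  P4: W9 <- W5 -> W3 <- W10
Each backdoor path contains an unconditioned collider, so every path is already blocked with the empty conditioning set:
  P1: blocked at collider W3 (neither it nor any descendant is in the conditioning set).
  P2: blocked at collider W3 (neither it nor any descendant is in the conditioning set).
  P3: blocked at collider W3 (neither it nor any descendant is in the conditioning set).
  P4: blocked at collider W3 (neither it nor any descendant is in the conditioning set).
The empty set is therefore the unique smallest valid set.

{}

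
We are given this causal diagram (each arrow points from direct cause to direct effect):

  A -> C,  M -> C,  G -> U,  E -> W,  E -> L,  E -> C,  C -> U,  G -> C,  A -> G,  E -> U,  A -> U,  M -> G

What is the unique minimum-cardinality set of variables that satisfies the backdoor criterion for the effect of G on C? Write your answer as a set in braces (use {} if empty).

{A, M}

Variables eligible for adjustment (non-descendants of G, excluding G and C): {A, E, L, M, W}.
Backdoor paths from G to C:
  P1: G <- M -> C
  P2: G <- A -> C
  P3: G <- A -> U <- E -> C
  P4: G <- A -> U <- C
The empty set is not sufficient: P1 (G <- M -> C) has no collider blocking it and no conditioned non-collider, so it is open.
Try {A, M}:
  P1: blocked at fork node M ∈ conditioning set.
  P2: blocked at fork node A ∈ conditioning set.
  P3: blocked at fork node A ∈ conditioning set.
  P4: blocked at fork node A ∈ conditioning set.
{A, M} contains no descendant of G and blocks every backdoor path.
Every element of {A, M} is needed (dropping A leaves P2 open; dropping M leaves P1 open), so no proper subset is valid.
Among all size-2 subsets of the eligible variables, only {A, M} blocks every backdoor path, so it is the unique smallest valid adjustment set.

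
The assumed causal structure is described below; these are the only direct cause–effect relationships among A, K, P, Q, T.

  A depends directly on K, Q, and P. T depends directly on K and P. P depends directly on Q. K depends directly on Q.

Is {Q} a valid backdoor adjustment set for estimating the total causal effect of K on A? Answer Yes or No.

Yes

Backdoor paths from K to A (paths whose first edge points into K):
  P1: K <- Q -> P -> A
  P2: K <- Q -> A
Condition 1 (no descendant of K in the set): holds — descendants of K are {A, T}; none are in {Q}.
Condition 2 (every backdoor path blocked by {Q}):
  P1: blocked at fork node Q ∈ conditioning set.
  P2: blocked at fork node Q ∈ conditioning set.
{Q} satisfies the backdoor criterion.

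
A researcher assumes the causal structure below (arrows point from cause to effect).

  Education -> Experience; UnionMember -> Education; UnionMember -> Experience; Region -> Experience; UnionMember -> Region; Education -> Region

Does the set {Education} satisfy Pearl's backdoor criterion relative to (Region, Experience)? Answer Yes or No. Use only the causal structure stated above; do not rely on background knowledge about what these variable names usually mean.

No

Backdoor paths from Region to Experience (paths whose first edge points into Region):
  P1: Region <- UnionMember -> Education -> Experience
  P2: Region <- UnionMember -> Experience
  P3: Region <- Education <- UnionMember -> Experience
  P4: Region <- Education -> Experience
Condition 1 (no descendant of Region in the set): holds — descendants of Region are {Experience}; none are in {Education}.
Condition 2 (every backdoor path blocked by {Education}):
  P1: blocked at chain node Education ∈ conditioning set.
  P2: open — no interior node is in the conditioning set.
  P3: blocked at chain node Education ∈ conditioning set.
  P4: blocked at fork node Education ∈ conditioning set.
{Education} does not satisfy the backdoor criterion.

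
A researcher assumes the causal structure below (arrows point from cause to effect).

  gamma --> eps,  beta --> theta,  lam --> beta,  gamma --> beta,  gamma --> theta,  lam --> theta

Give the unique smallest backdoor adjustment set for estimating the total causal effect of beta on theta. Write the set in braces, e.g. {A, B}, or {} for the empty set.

{gamma, lam}

Variables eligible for adjustment (non-descendants of beta, excluding beta and theta): {eps, gamma, lam}.
Backdoor paths from beta to theta:
  P1: beta <- gamma -> theta
  P2: beta <- lam -> theta
The empty set is not sufficient: P1 (beta <- gamma -> theta) has no collider blocking it and no conditioned non-collider, so it is open.
Try {gamma, lam}:
  P1: blocked at fork node gamma ∈ conditioning set.
  P2: blocked at fork node lam ∈ conditioning set.
{gamma, lam} contains no descendant of beta and blocks every backdoor path.
Every element of {gamma, lam} is needed (dropping gamma leaves P1 open; dropping lam leaves P2 open), so no proper subset is valid.
Among all size-2 subsets of the eligible variables, only {gamma, lam} blocks every backdoor path, so it is the unique smallest valid adjustment set.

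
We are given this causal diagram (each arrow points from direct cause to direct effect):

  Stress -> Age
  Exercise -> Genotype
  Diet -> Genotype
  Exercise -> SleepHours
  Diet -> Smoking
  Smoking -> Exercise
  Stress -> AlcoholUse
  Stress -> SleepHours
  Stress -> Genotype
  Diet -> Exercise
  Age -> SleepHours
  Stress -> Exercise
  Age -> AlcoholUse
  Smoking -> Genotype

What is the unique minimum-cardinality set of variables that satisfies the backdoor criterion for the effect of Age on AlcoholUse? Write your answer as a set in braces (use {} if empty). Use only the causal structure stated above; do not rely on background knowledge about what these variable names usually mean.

{Stress}

Variables eligible for adjustment (non-descendants of Age, excluding Age and AlcoholUse): {Diet, Exercise, Genotype, Smoking, Stress}.
Backdoor paths from Age to AlcoholUse:
  P1: Age <- Stress -> AlcoholUse
The empty set is not sufficient: P1 (Age <- Stress -> AlcoholUse) has no collider blocking it and no conditioned non-collider, so it is open.
Try {Stress}:
  P1: blocked at fork node Stress ∈ conditioning set.
{Stress} contains no descendant of Age and blocks every backdoor path.
No other singleton works — e.g. {Diet} leaves P1 open — so {Stress} is the unique smallest valid adjustment set.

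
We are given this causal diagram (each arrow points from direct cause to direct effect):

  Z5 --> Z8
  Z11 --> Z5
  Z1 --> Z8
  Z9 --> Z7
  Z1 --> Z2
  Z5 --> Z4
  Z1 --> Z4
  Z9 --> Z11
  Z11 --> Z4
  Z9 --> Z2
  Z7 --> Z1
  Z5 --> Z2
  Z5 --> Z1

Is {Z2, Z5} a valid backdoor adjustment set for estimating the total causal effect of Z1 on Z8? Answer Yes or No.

No

Backdoor paths from Z1 to Z8 (paths whose first edge points into Z1):
  P1: Z1 <- Z5 -> Z8
  P2: Z1 <- Z7 <- Z9 -> Z11 -> Z5 -> Z8
  P3: Z1 <- Z7 <- Z9 -> Z11 -> Z4 <- Z5 -> Z8
  P4: Z1 <- Z7 <- Z9 -> Z2 <- Z5 -> Z8
Condition 1 (no descendant of Z1 in the set): FAILS — Z2 is a descendant of Z1.
Condition 2 (every backdoor path blocked by {Z2, Z5}):
  P1: blocked at fork node Z5 ∈ conditioning set.
  P2: blocked at chain node Z5 ∈ conditioning set.
  P3: blocked at collider Z4 (neither it nor any descendant is in the conditioning set).
  P4: blocked at fork node Z5 ∈ conditioning set.
{Z2, Z5} does not satisfy the backdoor criterion.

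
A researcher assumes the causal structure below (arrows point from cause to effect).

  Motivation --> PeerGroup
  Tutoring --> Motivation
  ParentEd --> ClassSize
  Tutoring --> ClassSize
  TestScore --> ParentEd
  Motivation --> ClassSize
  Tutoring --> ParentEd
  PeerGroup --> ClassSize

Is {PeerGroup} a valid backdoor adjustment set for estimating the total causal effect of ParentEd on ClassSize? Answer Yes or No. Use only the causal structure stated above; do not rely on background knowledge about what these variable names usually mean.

Backdoor paths from ParentEd to ClassSize (paths whose first edge points into ParentEd):
  P1: ParentEd <- Tutoring -> Motivation -> PeerGroup -> ClassSize
  P2: ParentEd <- Tutoring -> Motivation -> ClassSize
  P3: ParentEd <- Tutoring -> ClassSize
Condition 1 (no descendant of ParentEd in the set): holds — descendants of ParentEd are {ClassSize}; none are in {PeerGroup}.
Condition 2 (every backdoor path blocked by {PeerGroup}):
  P1: blocked at chain node PeerGroup ∈ conditioning set.
  P2: open — no interior node is in the conditioning set.
  P3: open — no interior node is in the conditioning set.
{PeerGroup} does not satisfy the backdoor criterion.

No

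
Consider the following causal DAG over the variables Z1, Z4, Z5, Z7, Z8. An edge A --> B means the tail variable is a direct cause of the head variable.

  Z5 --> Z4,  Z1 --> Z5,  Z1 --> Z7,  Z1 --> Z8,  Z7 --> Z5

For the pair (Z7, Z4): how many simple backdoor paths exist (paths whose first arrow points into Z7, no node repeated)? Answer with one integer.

1

A backdoor path from Z7 to Z4 is any simple undirected path whose first edge points into Z7 (i.e. leaves Z7 via a parent).
Parents of Z7: {Z1}.
Enumerating:
  P1: Z7 <- Z1 -> Z5 -> Z4
That exhausts the simple backdoor paths. Count: 1.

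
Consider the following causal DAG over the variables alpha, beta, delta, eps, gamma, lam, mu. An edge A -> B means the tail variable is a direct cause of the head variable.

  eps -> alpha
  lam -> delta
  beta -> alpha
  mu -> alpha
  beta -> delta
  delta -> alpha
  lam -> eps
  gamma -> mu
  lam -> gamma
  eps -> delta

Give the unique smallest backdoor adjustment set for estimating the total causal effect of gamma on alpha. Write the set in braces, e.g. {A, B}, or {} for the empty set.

Variables eligible for adjustment (non-descendants of gamma, excluding gamma and alpha): {beta, delta, eps, lam}.
Backdoor paths from gamma to alpha:
  P1: gamma <- lam -> eps -> delta <- beta -> alpha
  P2: gamma <- lam -> eps -> delta -> alpha
  P3: gamma <- lam -> eps -> alpha
  P4: gamma <- lam -> delta <- beta -> alpha
  P5: gamma <- lam -> delta <- eps -> alpha
  P6: gamma <- lam -> delta -> alpha
The empty set is not sufficient: P2 (gamma <- lam -> eps -> delta -> alpha) has no collider blocking it and no conditioned non-collider, so it is open.
Try {lam}:
  P1: blocked at fork node lam ∈ conditioning set.
  P2: blocked at fork node lam ∈ conditioning set.
  P3: blocked at fork node lam ∈ conditioning set.
  P4: blocked at fork node lam ∈ conditioning set.
  P5: blocked at fork node lam ∈ conditioning set.
  P6: blocked at fork node lam ∈ conditioning set.
{lam} contains no descendant of gamma and blocks every backdoor path.
No other singleton works — e.g. {beta} leaves P2 open — so {lam} is the unique smallest valid adjustment set.

{lam}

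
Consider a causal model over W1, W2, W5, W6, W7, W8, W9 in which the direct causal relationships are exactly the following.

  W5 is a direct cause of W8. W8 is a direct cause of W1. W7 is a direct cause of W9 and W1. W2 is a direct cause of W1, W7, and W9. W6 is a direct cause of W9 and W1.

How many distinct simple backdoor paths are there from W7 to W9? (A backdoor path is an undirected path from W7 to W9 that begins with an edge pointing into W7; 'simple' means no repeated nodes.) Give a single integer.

2

A backdoor path from W7 to W9 is any simple undirected path whose first edge points into W7 (i.e. leaves W7 via a parent).
Parents of W7: {W2}.
Enumerating:
  P1: W7 <- W2 -> W9
  P2: W7 <- W2 -> W1 <- W6 -> W9
That exhausts the simple backdoor paths. Count: 2.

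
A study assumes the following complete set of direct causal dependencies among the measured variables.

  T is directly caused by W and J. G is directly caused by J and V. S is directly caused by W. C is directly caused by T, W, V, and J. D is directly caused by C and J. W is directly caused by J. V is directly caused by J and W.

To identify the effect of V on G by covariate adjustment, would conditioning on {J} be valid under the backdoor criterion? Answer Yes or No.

Backdoor paths from V to G (paths whose first edge points into V):
  P1: V <- J -> G
  P2: V <- W <- J -> G
  P3: V <- W -> T <- J -> G
  P4: V <- W -> T -> C <- J -> G
  P5: V <- W -> T -> C -> D <- J -> G
  P6: V <- W -> C <- J -> G
  P7: V <- W -> C <- T <- J -> G
  P8: V <- W -> C -> D <- J -> G
Condition 1 (no descendant of V in the set): holds — descendants of V are {C, D, G}; none are in {J}.
Condition 2 (every backdoor path blocked by {J}):
  P1: blocked at fork node J ∈ conditioning set.
  P2: blocked at fork node J ∈ conditioning set.
  P3: blocked at collider T (neither it nor any descendant is in the conditioning set).
  P4: blocked at collider C (neither it nor any descendant is in the conditioning set).
  P5: blocked at collider D (neither it nor any descendant is in the conditioning set).
  P6: blocked at collider C (neither it nor any descendant is in the conditioning set).
  P7: blocked at collider C (neither it nor any descendant is in the conditioning set).
  P8: blocked at collider D (neither it nor any descendant is in the conditioning set).
{J} satisfies the backdoor criterion.

Yes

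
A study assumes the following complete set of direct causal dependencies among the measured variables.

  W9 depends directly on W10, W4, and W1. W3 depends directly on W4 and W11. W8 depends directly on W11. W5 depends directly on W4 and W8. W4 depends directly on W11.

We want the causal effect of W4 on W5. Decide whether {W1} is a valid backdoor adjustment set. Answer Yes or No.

Backdoor paths from W4 to W5 (paths whose first edge points into W4):
  P1: W4 <- W11 -> W8 -> W5
Condition 1 (no descendant of W4 in the set): holds — descendants of W4 are {W3, W5, W9}; none are in {W1}.
Condition 2 (every backdoor path blocked by {W1}):
  P1: open — no interior node is in the conditioning set.
{W1} does not satisfy the backdoor criterion.

No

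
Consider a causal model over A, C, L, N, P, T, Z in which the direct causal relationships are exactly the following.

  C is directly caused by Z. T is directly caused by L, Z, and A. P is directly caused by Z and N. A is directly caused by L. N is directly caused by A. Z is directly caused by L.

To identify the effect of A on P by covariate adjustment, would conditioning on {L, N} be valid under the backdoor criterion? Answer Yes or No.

Backdoor paths from A to P (paths whose first edge points into A):
  P1: A <- L -> Z -> P
  P2: A <- L -> T <- Z -> P
Condition 1 (no descendant of A in the set): FAILS — N is a descendant of A.
Condition 2 (every backdoor path blocked by {L, N}):
  P1: blocked at fork node L ∈ conditioning set.
  P2: blocked at fork node L ∈ conditioning set.
{L, N} does not satisfy the backdoor criterion.

No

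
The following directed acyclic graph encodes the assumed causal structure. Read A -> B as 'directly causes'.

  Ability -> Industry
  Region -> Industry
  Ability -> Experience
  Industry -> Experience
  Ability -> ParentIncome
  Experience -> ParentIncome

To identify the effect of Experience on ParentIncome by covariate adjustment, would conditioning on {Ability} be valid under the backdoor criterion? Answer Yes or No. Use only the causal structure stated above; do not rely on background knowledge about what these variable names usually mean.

Backdoor paths from Experience to ParentIncome (paths whose first edge points into Experience):
  P1: Experience <- Ability -> ParentIncome
  P2: Experience <- Industry <- Ability -> ParentIncome
Condition 1 (no descendant of Experience in the set): holds — descendants of Experience are {ParentIncome}; none are in {Ability}.
Condition 2 (every backdoor path blocked by {Ability}):
  P1: blocked at fork node Ability ∈ conditioning set.
  P2: blocked at fork node Ability ∈ conditioning set.
{Ability} satisfies the backdoor criterion.

Yes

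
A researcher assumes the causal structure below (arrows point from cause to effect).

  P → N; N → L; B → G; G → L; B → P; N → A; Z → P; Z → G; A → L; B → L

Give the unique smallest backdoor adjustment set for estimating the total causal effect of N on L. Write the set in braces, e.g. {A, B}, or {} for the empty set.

{P}

Variables eligible for adjustment (non-descendants of N, excluding N and L): {B, G, P, Z}.
Backdoor paths from N to L:
  P1: N <- P <- Z -> G <- B -> L
  P2: N <- P <- Z -> G -> L
  P3: N <- P <- B -> G -> L
  P4: N <- P <- B -> L
The empty set is not sufficient: P2 (N <- P <- Z -> G -> L) has no collider blocking it and no conditioned non-collider, so it is open.
Try {P}:
  P1: blocked at chain node P ∈ conditioning set.
  P2: blocked at chain node P ∈ conditioning set.
  P3: blocked at chain node P ∈ conditioning set.
  P4: blocked at chain node P ∈ conditioning set.
{P} contains no descendant of N and blocks every backdoor path.
No other singleton works — e.g. {Z} leaves P3 open — so {P} is the unique smallest valid adjustment set.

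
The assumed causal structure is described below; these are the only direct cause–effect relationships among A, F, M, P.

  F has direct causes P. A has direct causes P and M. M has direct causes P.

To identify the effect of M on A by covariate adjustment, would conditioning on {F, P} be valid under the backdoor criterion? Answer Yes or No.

Backdoor paths from M to A (paths whose first edge points into M):
  P1: M <- P -> A
Condition 1 (no descendant of M in the set): holds — descendants of M are {A}; none are in {F, P}.
Condition 2 (every backdoor path blocked by {F, P}):
  P1: blocked at fork node P ∈ conditioning set.
{F, P} satisfies the backdoor criterion.

Yes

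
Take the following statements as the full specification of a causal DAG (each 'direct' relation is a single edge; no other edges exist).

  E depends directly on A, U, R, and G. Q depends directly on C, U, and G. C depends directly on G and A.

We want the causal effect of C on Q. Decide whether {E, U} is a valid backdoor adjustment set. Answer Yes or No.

No

Backdoor paths from C to Q (paths whose first edge points into C):
  P1: C <- A -> E <- U -> Q
  P2: C <- A -> E <- G -> Q
  P3: C <- G -> E <- U -> Q
  P4: C <- G -> Q
Condition 1 (no descendant of C in the set): holds — descendants of C are {Q}; none are in {E, U}.
Condition 2 (every backdoor path blocked by {E, U}):
  P1: blocked at fork node U ∈ conditioning set.
  P2: open — collider(s) E are conditioned on (or have a conditioned descendant) and no non-collider on the path is in the set.
  P3: blocked at fork node U ∈ conditioning set.
  P4: open — no interior node is in the conditioning set.
{E, U} does not satisfy the backdoor criterion.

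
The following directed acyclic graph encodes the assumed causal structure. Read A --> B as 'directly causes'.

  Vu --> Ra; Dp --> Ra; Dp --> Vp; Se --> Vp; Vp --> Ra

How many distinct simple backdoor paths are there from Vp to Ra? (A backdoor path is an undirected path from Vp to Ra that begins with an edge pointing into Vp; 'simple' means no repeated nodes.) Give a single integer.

A backdoor path from Vp to Ra is any simple undirected path whose first edge points into Vp (i.e. leaves Vp via a parent).
Parents of Vp: {Dp, Se}.
Enumerating:
  P1: Vp <- Dp -> Ra
That exhausts the simple backdoor paths. Count: 1.

1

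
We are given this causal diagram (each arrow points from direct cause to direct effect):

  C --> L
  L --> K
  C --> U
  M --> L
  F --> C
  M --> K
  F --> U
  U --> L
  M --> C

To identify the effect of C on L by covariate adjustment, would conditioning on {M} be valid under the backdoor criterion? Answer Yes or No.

No

Backdoor paths from C to L (paths whose first edge points into C):
  P1: C <- M -> L
  P2: C <- M -> K <- L
  P3: C <- F -> U -> L
Condition 1 (no descendant of C in the set): holds — descendants of C are {K, L, U}; none are in {M}.
Condition 2 (every backdoor path blocked by {M}):
  P1: blocked at fork node M ∈ conditioning set.
  P2: blocked at fork node M ∈ conditioning set.
  P3: open — no interior node is in the conditioning set.
{M} does not satisfy the backdoor criterion.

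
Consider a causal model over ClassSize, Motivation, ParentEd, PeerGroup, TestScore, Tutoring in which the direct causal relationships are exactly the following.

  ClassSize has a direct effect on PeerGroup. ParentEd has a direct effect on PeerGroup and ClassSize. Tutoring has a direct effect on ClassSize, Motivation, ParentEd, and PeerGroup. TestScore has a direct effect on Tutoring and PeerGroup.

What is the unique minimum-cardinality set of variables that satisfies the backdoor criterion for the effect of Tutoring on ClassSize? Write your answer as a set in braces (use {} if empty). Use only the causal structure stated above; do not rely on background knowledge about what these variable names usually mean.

Variables eligible for adjustment (non-descendants of Tutoring, excluding Tutoring and ClassSize): {TestScore}.
Backdoor paths from Tutoring to ClassSize:
  P1: Tutoring <- TestScore -> PeerGroup <- ParentEd -> ClassSize
  P2: Tutoring <- TestScore -> PeerGroup <- ClassSize
Each backdoor path contains an unconditioned collider, so every path is already blocked with the empty conditioning set:
  P1: blocked at collider PeerGroup (neither it nor any descendant is in the conditioning set).
  P2: blocked at collider PeerGroup (neither it nor any descendant is in the conditioning set).
The empty set is therefore the unique smallest valid set.

{}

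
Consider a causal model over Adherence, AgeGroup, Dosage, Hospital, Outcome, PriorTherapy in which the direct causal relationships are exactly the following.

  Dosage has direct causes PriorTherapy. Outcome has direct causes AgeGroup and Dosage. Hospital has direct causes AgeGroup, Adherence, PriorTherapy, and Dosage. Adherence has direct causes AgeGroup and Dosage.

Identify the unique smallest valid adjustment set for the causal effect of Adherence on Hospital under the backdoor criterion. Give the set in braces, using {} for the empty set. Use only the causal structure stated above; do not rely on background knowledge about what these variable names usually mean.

Variables eligible for adjustment (non-descendants of Adherence, excluding Adherence and Hospital): {AgeGroup, Dosage, Outcome, PriorTherapy}.
Backdoor paths from Adherence to Hospital:
  P1: Adherence <- AgeGroup -> Hospital
  P2: Adherence <- AgeGroup -> Outcome <- Dosage <- PriorTherapy -> Hospital
  P3: Adherence <- AgeGroup -> Outcome <- Dosage -> Hospital
  P4: Adherence <- Dosage <- PriorTherapy -> Hospital
  P5: Adherence <- Dosage -> Hospital
  P6: Adherence <- Dosage -> Outcome <- AgeGroup -> Hospital
The empty set is not sufficient: P1 (Adherence <- AgeGroup -> Hospital) has no collider blocking it and no conditioned non-collider, so it is open.
Try {AgeGroup, Dosage}:
  P1: blocked at fork node AgeGroup ∈ conditioning set.
  P2: blocked at fork node AgeGroup ∈ conditioning set.
  P3: blocked at fork node AgeGroup ∈ conditioning set.
  P4: blocked at chain node Dosage ∈ conditioning set.
  P5: blocked at fork node Dosage ∈ conditioning set.
  P6: blocked at fork node Dosage ∈ conditioning set.
{AgeGroup, Dosage} contains no descendant of Adherence and blocks every backdoor path.
Every element of {AgeGroup, Dosage} is needed (dropping AgeGroup leaves P1 open; dropping Dosage leaves P4 open), so no proper subset is valid.
Among all size-2 subsets of the eligible variables, only {AgeGroup, Dosage} blocks every backdoor path, so it is the unique smallest valid adjustment set.

{AgeGroup, Dosage}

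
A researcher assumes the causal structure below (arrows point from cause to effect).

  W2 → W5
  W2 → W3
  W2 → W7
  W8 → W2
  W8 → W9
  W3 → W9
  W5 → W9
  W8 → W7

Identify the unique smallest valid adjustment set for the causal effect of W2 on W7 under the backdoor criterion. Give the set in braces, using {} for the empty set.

Variables eligible for adjustment (non-descendants of W2, excluding W2 and W7): {W8}.
Backdoor paths from W2 to W7:
  P1: W2 <- W8 -> W7
The empty set is not sufficient: P1 (W2 <- W8 -> W7) has no collider blocking it and no conditioned non-collider, so it is open.
Try {W8}:
  P1: blocked at fork node W8 ∈ conditioning set.
{W8} contains no descendant of W2 and blocks every backdoor path.
{W8} is the unique smallest valid adjustment set.

{W8}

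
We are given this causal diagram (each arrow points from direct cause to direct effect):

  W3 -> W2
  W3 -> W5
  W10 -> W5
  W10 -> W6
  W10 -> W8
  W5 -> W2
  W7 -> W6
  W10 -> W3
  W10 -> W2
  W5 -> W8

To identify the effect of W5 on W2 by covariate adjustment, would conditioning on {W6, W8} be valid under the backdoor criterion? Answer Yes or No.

No

Backdoor paths from W5 to W2 (paths whose first edge points into W5):
  P1: W5 <- W10 -> W3 -> W2
  P2: W5 <- W10 -> W2
  P3: W5 <- W3 <- W10 -> W2
  P4: W5 <- W3 -> W2
Condition 1 (no descendant of W5 in the set): FAILS — W8 is a descendant of W5.
Condition 2 (every backdoor path blocked by {W6, W8}):
  P1: open — no interior node is in the conditioning set.
  P2: open — no interior node is in the conditioning set.
  P3: open — no interior node is in the conditioning set.
  P4: open — no interior node is in the conditioning set.
{W6, W8} does not satisfy the backdoor criterion.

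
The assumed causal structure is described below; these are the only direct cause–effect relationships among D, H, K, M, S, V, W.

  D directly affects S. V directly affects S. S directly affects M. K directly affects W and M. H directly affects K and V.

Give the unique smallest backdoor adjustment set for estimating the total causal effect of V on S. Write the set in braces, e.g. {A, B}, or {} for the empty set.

Variables eligible for adjustment (non-descendants of V, excluding V and S): {D, H, K, W}.
Backdoor paths from V to S:
  P1: V <- H -> K -> M <- S
Each backdoor path contains an unconditioned collider, so every path is already blocked with the empty conditioning set:
  P1: blocked at collider M (neither it nor any descendant is in the conditioning set).
The empty set is therefore the unique smallest valid set.

{}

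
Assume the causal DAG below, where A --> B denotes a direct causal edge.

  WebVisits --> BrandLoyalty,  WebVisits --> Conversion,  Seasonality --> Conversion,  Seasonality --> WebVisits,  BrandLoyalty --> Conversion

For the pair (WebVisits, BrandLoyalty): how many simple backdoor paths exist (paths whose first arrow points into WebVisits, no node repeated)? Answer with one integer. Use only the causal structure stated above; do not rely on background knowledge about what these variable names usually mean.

1

A backdoor path from WebVisits to BrandLoyalty is any simple undirected path whose first edge points into WebVisits (i.e. leaves WebVisits via a parent).
Parents of WebVisits: {Seasonality}.
Enumerating:
  P1: WebVisits <- Seasonality -> Conversion <- BrandLoyalty
That exhausts the simple backdoor paths. Count: 1.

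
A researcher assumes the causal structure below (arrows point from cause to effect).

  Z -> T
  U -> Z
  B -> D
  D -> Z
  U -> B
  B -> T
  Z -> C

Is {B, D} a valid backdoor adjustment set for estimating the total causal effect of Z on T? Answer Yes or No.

Yes

Backdoor paths from Z to T (paths whose first edge points into Z):
  P1: Z <- U -> B -> T
  P2: Z <- D <- B -> T
Condition 1 (no descendant of Z in the set): holds — descendants of Z are {C, T}; none are in {B, D}.
Condition 2 (every backdoor path blocked by {B, D}):
  P1: blocked at chain node B ∈ conditioning set.
  P2: blocked at chain node D ∈ conditioning set.
{B, D} satisfies the backdoor criterion.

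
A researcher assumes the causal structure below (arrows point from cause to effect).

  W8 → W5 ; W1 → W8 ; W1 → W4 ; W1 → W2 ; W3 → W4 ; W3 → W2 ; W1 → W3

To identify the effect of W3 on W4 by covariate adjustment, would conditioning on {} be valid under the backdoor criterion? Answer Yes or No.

No

Backdoor paths from W3 to W4 (paths whose first edge points into W3):
  P1: W3 <- W1 -> W4
Condition 1 (no descendant of W3 in the set): holds — descendants of W3 are {W2, W4}; none are in {}.
Condition 2 (every backdoor path blocked by {}):
  P1: open — no interior node is in the conditioning set.
{} does not satisfy the backdoor criterion.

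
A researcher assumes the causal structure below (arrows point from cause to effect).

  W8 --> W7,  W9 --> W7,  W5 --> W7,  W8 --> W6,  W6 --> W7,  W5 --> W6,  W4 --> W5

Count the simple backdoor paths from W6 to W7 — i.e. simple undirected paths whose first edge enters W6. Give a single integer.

A backdoor path from W6 to W7 is any simple undirected path whose first edge points into W6 (i.e. leaves W6 via a parent).
Parents of W6: {W5, W8}.
Enumerating:
  P1: W6 <- W5 -> W7
  P2: W6 <- W8 -> W7
That exhausts the simple backdoor paths. Count: 2.

2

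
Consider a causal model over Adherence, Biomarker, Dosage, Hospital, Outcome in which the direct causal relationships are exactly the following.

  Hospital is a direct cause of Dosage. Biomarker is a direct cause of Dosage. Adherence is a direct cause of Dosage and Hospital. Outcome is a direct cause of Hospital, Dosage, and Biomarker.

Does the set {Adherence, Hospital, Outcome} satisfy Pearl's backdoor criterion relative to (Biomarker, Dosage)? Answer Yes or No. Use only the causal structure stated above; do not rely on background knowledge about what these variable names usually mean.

Backdoor paths from Biomarker to Dosage (paths whose first edge points into Biomarker):
  P1: Biomarker <- Outcome -> Hospital <- Adherence -> Dosage
  P2: Biomarker <- Outcome -> Hospital -> Dosage
  P3: Biomarker <- Outcome -> Dosage
Condition 1 (no descendant of Biomarker in the set): holds — descendants of Biomarker are {Dosage}; none are in {Adherence, Hospital, Outcome}.
Condition 2 (every backdoor path blocked by {Adherence, Hospital, Outcome}):
  P1: blocked at fork node Outcome ∈ conditioning set.
  P2: blocked at fork node Outcome ∈ conditioning set.
  P3: blocked at fork node Outcome ∈ conditioning set.
{Adherence, Hospital, Outcome} satisfies the backdoor criterion.

Yes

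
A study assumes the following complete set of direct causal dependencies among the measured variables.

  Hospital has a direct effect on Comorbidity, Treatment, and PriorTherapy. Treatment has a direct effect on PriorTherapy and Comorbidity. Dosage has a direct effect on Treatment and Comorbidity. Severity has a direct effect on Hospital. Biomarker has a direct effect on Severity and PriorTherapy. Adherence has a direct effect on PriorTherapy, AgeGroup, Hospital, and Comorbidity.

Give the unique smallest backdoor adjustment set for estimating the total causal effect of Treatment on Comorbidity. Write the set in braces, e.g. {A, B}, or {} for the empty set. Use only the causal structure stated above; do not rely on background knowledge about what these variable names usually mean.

Variables eligible for adjustment (non-descendants of Treatment, excluding Treatment and Comorbidity): {Adherence, AgeGroup, Biomarker, Dosage, Hospital, Severity}.
Backdoor paths from Treatment to Comorbidity:
  P1: Treatment <- Dosage -> Comorbidity
  P2: Treatment <- Hospital <- Adherence -> Comorbidity
  P3: Treatment <- Hospital <- Severity <- Biomarker -> PriorTherapy <- Adherence -> Comorbidity
  P4: Treatment <- Hospital -> PriorTherapy <- Adherence -> Comorbidity
  P5: Treatment <- Hospital -> Comorbidity
The empty set is not sufficient: P1 (Treatment <- Dosage -> Comorbidity) has no collider blocking it and no conditioned non-collider, so it is open.
Try {Dosage, Hospital}:
  P1: blocked at fork node Dosage ∈ conditioning set.
  P2: blocked at chain node Hospital ∈ conditioning set.
  P3: blocked at chain node Hospital ∈ conditioning set.
  P4: blocked at fork node Hospital ∈ conditioning set.
  P5: blocked at fork node Hospital ∈ conditioning set.
{Dosage, Hospital} contains no descendant of Treatment and blocks every backdoor path.
Every element of {Dosage, Hospital} is needed (dropping Dosage leaves P1 open; dropping Hospital leaves P2 open), so no proper subset is valid.
Among all size-2 subsets of the eligible variables, only {Dosage, Hospital} blocks every backdoor path, so it is the unique smallest valid adjustment set.

{Dosage, Hospital}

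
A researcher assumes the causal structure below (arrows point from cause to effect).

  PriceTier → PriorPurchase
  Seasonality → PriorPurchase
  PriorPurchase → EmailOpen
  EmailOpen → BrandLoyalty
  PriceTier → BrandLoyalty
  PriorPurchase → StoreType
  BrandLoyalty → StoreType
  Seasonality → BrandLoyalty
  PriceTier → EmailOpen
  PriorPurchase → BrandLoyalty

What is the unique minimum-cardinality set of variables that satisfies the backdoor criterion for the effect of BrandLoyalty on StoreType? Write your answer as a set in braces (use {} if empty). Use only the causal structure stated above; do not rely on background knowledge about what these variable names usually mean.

{PriorPurchase}

Variables eligible for adjustment (non-descendants of BrandLoyalty, excluding BrandLoyalty and StoreType): {EmailOpen, PriceTier, PriorPurchase, Seasonality}.
Backdoor paths from BrandLoyalty to StoreType:
  P1: BrandLoyalty <- PriceTier -> PriorPurchase -> StoreType
  P2: BrandLoyalty <- PriceTier -> EmailOpen <- PriorPurchase -> StoreType
  P3: BrandLoyalty <- Seasonality -> PriorPurchase -> StoreType
  P4: BrandLoyalty <- PriorPurchase -> StoreType
  P5: BrandLoyalty <- EmailOpen <- PriceTier -> PriorPurchase -> StoreType
  P6: BrandLoyalty <- EmailOpen <- PriorPurchase -> StoreType
The empty set is not sufficient: P1 (BrandLoyalty <- PriceTier -> PriorPurchase -> StoreType) has no collider blocking it and no conditioned non-collider, so it is open.
Try {PriorPurchase}:
  P1: blocked at chain node PriorPurchase ∈ conditioning set.
  P2: blocked at collider EmailOpen (neither it nor any descendant is in the conditioning set).
  P3: blocked at chain node PriorPurchase ∈ conditioning set.
  P4: blocked at fork node PriorPurchase ∈ conditioning set.
  P5: blocked at chain node PriorPurchase ∈ conditioning set.
  P6: blocked at fork node PriorPurchase ∈ conditioning set.
{PriorPurchase} contains no descendant of BrandLoyalty and blocks every backdoor path.
No other singleton works — e.g. {PriceTier} leaves P3 open — so {PriorPurchase} is the unique smallest valid adjustment set.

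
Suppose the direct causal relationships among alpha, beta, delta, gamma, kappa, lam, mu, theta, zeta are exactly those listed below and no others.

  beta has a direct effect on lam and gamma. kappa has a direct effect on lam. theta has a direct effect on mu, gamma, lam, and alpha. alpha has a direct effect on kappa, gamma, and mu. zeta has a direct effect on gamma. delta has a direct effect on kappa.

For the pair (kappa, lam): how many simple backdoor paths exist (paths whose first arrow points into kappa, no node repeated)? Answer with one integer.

A backdoor path from kappa to lam is any simple undirected path whose first edge points into kappa (i.e. leaves kappa via a parent).
Parents of kappa: {alpha, delta}.
Enumerating:
  P1: kappa <- alpha <- theta -> gamma <- beta -> lam
  P2: kappa <- alpha <- theta -> lam
  P3: kappa <- alpha -> mu <- theta -> gamma <- beta -> lam
  P4: kappa <- alpha -> mu <- theta -> lam
  P5: kappa <- alpha -> gamma <- theta -> lam
  P6: kappa <- alpha -> gamma <- beta -> lam
That exhausts the simple backdoor paths. Count: 6.

6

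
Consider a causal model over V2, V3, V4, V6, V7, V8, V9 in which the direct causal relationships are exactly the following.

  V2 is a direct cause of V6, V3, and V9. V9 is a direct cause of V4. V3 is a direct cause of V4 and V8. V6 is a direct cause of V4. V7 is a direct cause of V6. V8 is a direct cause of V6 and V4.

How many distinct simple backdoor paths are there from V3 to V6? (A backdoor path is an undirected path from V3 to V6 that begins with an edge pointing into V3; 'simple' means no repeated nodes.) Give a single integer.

A backdoor path from V3 to V6 is any simple undirected path whose first edge points into V3 (i.e. leaves V3 via a parent).
Parents of V3: {V2}.
Enumerating:
  P1: V3 <- V2 -> V9 -> V4 <- V8 -> V6
  P2: V3 <- V2 -> V9 -> V4 <- V6
  P3: V3 <- V2 -> V6
That exhausts the simple backdoor paths. Count: 3.

3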